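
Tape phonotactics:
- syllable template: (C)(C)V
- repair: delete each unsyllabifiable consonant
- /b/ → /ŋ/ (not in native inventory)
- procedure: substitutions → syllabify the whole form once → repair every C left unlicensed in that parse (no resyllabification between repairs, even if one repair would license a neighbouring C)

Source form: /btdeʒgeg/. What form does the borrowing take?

tdeʒge

Substitution: /b/ → /ŋ/, giving /ŋtdeʒgeg/.
The consonants /ŋ/, /g/ cannot be parsed into a legal (C)(C)V syllable (no codas are permitted; onsets may contain at most 2 consonants).
Each unlicensed consonant is deleted: /ŋ/, /g/.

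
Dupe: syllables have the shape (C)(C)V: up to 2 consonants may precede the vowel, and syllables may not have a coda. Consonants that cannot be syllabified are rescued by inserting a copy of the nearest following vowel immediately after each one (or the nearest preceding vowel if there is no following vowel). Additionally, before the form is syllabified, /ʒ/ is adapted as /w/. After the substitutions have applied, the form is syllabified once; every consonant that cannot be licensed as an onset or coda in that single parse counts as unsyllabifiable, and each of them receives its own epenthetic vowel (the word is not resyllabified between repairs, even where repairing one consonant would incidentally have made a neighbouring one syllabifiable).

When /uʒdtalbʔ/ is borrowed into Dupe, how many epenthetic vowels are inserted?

4

After substitution the input is /uwdtalbʔ/.
The unsyllabifiable consonants are /w/, /l/, /b/, /ʔ/; each receives one epenthetic vowel.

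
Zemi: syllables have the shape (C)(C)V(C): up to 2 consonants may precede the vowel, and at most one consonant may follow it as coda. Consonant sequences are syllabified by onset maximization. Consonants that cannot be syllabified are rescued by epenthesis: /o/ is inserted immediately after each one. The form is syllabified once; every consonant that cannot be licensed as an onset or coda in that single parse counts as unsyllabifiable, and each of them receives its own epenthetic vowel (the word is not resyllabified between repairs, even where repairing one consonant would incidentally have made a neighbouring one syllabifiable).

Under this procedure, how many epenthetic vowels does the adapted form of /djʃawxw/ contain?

The unsyllabifiable consonants are /d/, /x/, /w/; each receives one epenthetic vowel.

3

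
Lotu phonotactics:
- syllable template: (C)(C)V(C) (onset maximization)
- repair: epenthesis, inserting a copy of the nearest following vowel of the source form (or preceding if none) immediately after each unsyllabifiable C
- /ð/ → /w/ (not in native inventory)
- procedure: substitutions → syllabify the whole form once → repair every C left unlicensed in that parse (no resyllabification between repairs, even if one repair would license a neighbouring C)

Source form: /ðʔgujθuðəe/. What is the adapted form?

Substitution: /ð/ → /w/, giving /wʔgujθuwəe/.
Under (C)(C)V(C), the unsyllabifiable consonants are /w/ (at most one coda consonant is licensed; onsets may contain at most 2 consonants).
Inserting the epenthetic vowel yields /w/ → /wu/.

wuʔgujθuwəe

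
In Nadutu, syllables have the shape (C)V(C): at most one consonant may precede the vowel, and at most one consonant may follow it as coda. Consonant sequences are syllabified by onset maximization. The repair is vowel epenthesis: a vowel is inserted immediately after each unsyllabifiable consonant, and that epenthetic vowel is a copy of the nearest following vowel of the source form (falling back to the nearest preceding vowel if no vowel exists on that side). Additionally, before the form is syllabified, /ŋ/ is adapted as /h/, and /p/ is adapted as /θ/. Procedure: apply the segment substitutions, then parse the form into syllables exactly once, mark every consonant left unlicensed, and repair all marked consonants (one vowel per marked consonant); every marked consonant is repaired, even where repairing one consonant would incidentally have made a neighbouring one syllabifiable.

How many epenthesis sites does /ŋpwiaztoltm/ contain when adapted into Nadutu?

After substitution the input is /hθwiaztoltm/.
The unsyllabifiable consonants are /h/, /θ/, /t/, /m/; each receives one epenthetic vowel.

4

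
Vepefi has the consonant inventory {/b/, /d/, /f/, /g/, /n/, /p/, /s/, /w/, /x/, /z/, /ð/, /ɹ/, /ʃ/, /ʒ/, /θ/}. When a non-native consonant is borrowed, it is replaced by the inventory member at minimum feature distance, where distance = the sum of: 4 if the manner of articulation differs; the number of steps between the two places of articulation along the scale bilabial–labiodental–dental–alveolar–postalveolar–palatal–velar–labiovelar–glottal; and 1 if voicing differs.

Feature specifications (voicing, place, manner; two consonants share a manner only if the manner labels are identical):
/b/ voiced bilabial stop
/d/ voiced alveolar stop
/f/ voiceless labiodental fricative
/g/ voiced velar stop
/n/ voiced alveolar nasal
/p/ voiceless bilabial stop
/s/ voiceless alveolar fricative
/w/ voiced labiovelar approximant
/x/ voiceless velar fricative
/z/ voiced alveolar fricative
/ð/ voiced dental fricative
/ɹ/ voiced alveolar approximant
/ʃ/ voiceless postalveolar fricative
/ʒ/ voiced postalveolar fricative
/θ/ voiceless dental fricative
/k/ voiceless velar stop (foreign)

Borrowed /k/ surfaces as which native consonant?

/g/ is closest: same manner (stop), place distance 0 (velar→velar), voicing differs (+1); total 1. Next closest is /d/ at distance 4.

g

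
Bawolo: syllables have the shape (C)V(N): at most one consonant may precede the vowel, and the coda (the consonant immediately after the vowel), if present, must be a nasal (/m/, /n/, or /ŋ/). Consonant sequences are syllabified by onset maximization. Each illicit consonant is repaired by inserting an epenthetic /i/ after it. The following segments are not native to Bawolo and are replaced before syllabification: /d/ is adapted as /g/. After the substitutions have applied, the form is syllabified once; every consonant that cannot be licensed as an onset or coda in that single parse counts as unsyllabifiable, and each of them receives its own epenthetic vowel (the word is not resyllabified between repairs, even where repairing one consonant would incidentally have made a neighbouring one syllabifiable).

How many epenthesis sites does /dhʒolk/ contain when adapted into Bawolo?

4

After substitution the input is /ghʒolk/.
The unsyllabifiable consonants are /g/, /h/, /l/, /k/; each receives one epenthetic vowel.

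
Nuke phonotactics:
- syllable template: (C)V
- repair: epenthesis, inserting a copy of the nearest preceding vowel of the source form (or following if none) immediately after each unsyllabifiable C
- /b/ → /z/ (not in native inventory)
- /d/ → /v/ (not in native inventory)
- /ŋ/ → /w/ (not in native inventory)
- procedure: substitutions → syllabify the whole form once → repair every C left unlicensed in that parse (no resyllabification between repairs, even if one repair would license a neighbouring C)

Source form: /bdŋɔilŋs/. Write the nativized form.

Substitution: /b/ → /z/, /d/ → /v/, /ŋ/ → /w/, giving /zvwɔilws/.
Syllabifying with onset maximization leaves /z/, /v/, /l/, /w/, /s/ stranded (no codas are permitted; onsets are limited to one consonant).
Inserting the epenthetic vowel yields /z/ → /zɔ/, /v/ → /vɔ/, /l/ → /li/, /w/ → /wi/, /s/ → /si/.

zɔvɔwɔiliwisi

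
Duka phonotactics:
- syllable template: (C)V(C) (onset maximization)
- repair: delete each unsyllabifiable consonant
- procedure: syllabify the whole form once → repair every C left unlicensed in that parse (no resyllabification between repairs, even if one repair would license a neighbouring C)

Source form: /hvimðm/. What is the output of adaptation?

vim

Under (C)V(C), the unsyllabifiable consonants are /h/, /ð/, /m/ (at most one coda consonant is licensed; onsets are limited to one consonant).
Deleting the stranded consonants removes /h/, /ð/, /m/.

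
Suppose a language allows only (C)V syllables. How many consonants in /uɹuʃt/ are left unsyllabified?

2

The consonants /ʃ/, /t/ cannot be parsed into a legal (C)V syllable (no codas are permitted; onsets are limited to one consonant).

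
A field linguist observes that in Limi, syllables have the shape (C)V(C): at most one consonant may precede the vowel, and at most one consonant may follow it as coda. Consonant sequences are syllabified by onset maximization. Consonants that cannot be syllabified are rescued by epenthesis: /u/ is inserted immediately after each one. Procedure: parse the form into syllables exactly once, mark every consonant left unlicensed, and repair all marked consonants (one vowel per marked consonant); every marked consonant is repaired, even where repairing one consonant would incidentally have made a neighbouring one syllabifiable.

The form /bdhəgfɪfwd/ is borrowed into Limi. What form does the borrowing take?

Syllabifying with onset maximization leaves /b/, /d/, /w/, /d/ stranded (at most one coda consonant is licensed; onsets are limited to one consonant).
Each unlicensed consonant becomes the onset of a new syllable: /b/ → /bu/, /d/ → /du/, /w/ → /wu/, /d/ → /du/.

buduhəgfɪfwudu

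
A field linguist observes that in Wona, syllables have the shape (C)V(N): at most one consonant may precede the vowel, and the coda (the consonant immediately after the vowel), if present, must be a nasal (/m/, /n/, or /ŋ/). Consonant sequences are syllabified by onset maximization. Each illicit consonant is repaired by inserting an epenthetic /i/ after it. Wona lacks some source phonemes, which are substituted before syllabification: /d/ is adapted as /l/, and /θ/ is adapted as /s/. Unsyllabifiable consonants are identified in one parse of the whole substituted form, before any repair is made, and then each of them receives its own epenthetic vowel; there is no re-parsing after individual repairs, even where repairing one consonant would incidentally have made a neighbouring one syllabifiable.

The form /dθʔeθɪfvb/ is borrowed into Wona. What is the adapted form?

lisiʔesɪfivibi

Substitution: /d/ → /l/, /θ/ → /s/, giving /lsʔesɪfvb/.
The consonants /l/, /s/, /f/, /v/, /b/ cannot be parsed into a legal (C)V(N) syllable (only a nasal (/m/, /n/, or /ŋ/) is licensed in coda position; onsets are limited to one consonant).
Epenthesis after each stranded consonant: /l/ → /li/, /s/ → /si/, /f/ → /fi/, /v/ → /vi/, /b/ → /bi/.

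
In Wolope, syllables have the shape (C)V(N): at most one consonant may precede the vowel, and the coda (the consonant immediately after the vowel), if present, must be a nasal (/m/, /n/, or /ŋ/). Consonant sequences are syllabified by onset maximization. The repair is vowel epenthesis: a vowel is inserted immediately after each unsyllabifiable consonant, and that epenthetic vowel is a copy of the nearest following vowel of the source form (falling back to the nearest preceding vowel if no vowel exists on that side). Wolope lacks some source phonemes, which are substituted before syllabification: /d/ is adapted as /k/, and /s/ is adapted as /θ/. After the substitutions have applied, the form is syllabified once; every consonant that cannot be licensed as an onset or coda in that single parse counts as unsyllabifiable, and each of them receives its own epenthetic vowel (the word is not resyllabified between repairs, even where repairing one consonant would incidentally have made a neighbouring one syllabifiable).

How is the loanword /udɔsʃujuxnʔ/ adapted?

Substitution: /d/ → /k/, /s/ → /θ/, giving /ukɔθʃujuxnʔ/.
Syllabifying with onset maximization leaves /θ/, /x/, /n/, /ʔ/ stranded (only a nasal (/m/, /n/, or /ŋ/) is licensed in coda position; onsets are limited to one consonant).
Epenthesis after each stranded consonant: /θ/ → /θu/, /x/ → /xu/, /n/ → /nu/, /ʔ/ → /ʔu/.

ukɔθuʃujuxunuʔu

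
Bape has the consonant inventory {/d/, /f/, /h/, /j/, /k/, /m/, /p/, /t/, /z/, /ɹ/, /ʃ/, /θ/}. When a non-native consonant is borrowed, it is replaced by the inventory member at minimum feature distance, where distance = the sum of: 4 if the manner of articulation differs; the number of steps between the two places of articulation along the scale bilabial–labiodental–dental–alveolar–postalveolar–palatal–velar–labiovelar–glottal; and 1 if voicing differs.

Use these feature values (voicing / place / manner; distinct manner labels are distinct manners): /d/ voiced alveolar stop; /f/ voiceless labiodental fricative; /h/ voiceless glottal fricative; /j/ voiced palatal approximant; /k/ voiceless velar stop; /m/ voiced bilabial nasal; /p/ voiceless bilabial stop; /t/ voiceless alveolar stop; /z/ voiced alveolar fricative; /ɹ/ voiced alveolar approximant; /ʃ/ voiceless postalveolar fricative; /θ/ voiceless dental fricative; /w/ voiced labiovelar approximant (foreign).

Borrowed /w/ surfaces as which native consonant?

j

/j/ is closest: same manner (approximant), place distance 2 (labiovelar→palatal), same voicing; total 2. Next closest is /ɹ/ at distance 4.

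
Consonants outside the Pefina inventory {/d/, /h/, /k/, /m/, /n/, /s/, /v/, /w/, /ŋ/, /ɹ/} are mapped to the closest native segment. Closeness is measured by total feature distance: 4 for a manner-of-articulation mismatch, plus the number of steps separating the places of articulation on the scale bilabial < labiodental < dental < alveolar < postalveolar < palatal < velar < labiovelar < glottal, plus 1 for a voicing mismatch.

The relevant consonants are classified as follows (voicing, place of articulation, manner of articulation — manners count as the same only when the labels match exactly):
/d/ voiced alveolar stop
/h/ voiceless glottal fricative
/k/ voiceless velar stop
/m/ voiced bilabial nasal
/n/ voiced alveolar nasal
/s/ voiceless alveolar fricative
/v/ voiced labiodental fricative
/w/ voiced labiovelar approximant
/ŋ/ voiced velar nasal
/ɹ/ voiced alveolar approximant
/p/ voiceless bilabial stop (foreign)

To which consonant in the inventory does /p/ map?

/d/ is closest: same manner (stop), place distance 3 (bilabial→alveolar), voicing differs (+1); total 4. Next closest is /m/ at distance 5.

d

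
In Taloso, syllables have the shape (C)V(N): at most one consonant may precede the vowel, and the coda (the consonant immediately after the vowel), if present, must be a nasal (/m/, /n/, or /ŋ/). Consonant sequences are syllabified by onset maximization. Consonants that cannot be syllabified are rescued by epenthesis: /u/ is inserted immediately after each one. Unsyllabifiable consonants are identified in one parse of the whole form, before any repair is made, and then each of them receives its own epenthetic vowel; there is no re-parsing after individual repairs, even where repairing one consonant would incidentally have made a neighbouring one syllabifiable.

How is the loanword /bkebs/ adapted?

bukebusu

Under (C)V(N), the unsyllabifiable consonants are /b/, /b/, /s/ (only a nasal (/m/, /n/, or /ŋ/) is licensed in coda position; onsets are limited to one consonant).
Each unlicensed consonant becomes the onset of a new syllable: /b/ → /bu/, /b/ → /bu/, /s/ → /su/.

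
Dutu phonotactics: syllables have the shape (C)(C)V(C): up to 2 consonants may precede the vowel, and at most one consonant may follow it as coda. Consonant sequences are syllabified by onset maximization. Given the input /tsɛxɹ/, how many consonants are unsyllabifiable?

Syllabifying with onset maximization leaves /ɹ/ stranded (at most one coda consonant is licensed; onsets may contain at most 2 consonants).

1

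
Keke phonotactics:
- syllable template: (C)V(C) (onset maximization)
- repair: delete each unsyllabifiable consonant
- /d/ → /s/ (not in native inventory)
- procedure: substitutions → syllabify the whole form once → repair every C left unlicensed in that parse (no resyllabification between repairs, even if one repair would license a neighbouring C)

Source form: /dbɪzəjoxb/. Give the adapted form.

bɪzəjox

Substitution: /d/ → /s/, giving /sbɪzəjoxb/.
The consonants /s/, /b/ cannot be parsed into a legal (C)V(C) syllable (at most one coda consonant is licensed; onsets are limited to one consonant).
Deleting the stranded consonants removes /s/, /b/.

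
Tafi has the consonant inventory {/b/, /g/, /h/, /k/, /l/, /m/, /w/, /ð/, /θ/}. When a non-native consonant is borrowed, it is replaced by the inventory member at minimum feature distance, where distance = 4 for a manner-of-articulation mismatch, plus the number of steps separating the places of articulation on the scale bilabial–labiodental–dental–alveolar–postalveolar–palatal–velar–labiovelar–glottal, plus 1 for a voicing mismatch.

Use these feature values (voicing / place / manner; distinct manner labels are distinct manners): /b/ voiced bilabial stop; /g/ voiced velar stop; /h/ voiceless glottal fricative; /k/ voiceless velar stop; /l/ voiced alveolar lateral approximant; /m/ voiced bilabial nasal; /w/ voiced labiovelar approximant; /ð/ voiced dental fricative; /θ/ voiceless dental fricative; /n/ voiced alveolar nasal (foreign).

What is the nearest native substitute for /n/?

/m/ is closest: same manner (nasal), place distance 3 (alveolar→bilabial), same voicing; total 3. Next closest is /l/ at distance 4.

m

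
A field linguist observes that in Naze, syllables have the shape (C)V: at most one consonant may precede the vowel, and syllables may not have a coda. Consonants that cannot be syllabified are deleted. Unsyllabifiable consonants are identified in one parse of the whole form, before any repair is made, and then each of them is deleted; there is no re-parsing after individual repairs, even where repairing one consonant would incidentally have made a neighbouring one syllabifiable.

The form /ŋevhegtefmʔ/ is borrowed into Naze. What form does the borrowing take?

ŋehete

The consonants /v/, /g/, /f/, /m/, /ʔ/ cannot be parsed into a legal (C)V syllable (no codas are permitted; onsets are limited to one consonant).
Deletion applies to /v/, /g/, /f/, /m/, /ʔ/.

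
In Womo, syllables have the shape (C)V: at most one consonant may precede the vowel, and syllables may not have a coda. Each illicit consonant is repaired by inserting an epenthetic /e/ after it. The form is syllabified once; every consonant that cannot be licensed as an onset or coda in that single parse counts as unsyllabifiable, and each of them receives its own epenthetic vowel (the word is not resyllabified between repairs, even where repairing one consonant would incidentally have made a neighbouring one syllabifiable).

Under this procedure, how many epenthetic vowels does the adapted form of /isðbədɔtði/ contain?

The unsyllabifiable consonants are /s/, /ð/, /t/; each receives one epenthetic vowel.

3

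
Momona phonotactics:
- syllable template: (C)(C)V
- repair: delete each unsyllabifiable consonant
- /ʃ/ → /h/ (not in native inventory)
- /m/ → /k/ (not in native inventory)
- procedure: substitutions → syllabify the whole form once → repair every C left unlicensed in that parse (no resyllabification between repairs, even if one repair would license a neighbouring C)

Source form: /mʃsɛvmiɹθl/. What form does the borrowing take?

Substitution: /m/ → /k/, /ʃ/ → /h/, giving /khsɛvkiɹθl/.
Under (C)(C)V, the unsyllabifiable consonants are /k/, /ɹ/, /θ/, /l/ (no codas are permitted; onsets may contain at most 2 consonants).
Deleting the stranded consonants removes /k/, /ɹ/, /θ/, /l/.

hsɛvki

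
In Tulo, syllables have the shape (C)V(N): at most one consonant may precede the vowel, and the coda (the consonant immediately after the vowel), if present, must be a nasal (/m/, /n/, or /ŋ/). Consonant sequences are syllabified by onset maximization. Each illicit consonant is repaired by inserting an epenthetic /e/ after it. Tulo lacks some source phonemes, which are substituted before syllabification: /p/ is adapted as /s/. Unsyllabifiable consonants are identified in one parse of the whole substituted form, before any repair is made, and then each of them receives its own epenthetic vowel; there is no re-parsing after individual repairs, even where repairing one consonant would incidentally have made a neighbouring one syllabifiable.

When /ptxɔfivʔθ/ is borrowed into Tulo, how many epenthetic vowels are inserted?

5

After substitution the input is /stxɔfivʔθ/.
The unsyllabifiable consonants are /s/, /t/, /v/, /ʔ/, /θ/; each receives one epenthetic vowel.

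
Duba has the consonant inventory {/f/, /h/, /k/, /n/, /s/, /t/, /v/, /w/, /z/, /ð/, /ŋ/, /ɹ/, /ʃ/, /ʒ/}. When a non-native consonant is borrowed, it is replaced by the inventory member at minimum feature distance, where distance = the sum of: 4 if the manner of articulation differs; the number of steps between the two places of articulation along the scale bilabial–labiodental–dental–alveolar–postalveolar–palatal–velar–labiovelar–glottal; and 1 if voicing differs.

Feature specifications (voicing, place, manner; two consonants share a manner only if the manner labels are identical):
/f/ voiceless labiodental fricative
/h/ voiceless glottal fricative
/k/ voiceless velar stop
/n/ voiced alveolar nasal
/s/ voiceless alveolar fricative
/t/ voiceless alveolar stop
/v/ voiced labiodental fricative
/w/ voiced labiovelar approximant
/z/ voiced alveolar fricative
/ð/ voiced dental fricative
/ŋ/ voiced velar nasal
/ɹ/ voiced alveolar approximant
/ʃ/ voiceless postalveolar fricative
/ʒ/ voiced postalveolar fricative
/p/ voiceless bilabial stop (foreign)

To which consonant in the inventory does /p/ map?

/t/ is closest: same manner (stop), place distance 3 (bilabial→alveolar), same voicing; total 3. Next closest is /f/ at distance 5.

t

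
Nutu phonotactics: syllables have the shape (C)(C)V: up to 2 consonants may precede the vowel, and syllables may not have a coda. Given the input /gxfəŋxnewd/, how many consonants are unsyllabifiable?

4

Under (C)(C)V, the unsyllabifiable consonants are /g/, /ŋ/, /w/, /d/ (no codas are permitted; onsets may contain at most 2 consonants).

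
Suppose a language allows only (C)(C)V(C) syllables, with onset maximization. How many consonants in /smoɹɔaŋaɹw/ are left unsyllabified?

The consonants /w/ cannot be parsed into a legal (C)(C)V(C) syllable (at most one coda consonant is licensed; onsets may contain at most 2 consonants).

1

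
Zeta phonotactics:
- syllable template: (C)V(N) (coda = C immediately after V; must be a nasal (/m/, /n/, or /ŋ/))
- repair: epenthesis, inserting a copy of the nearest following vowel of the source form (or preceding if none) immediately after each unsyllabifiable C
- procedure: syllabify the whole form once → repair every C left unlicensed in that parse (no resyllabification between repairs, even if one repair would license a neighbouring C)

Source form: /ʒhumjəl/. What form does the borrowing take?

ʒuhumjələ

Under (C)V(N), the unsyllabifiable consonants are /ʒ/, /l/ (only a nasal (/m/, /n/, or /ŋ/) is licensed in coda position; onsets are limited to one consonant).
Each unlicensed consonant becomes the onset of a new syllable: /ʒ/ → /ʒu/, /l/ → /lə/.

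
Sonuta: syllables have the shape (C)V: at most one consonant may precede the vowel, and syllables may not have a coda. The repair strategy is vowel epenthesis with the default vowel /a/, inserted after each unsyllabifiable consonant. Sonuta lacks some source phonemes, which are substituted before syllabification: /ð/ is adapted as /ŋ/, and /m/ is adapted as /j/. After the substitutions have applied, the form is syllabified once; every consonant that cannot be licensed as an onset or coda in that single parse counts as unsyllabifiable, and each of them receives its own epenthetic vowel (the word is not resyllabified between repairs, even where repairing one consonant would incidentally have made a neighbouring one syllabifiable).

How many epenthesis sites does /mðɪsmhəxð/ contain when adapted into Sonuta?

5

After substitution the input is /jŋɪsjhəxŋ/.
The unsyllabifiable consonants are /j/, /s/, /j/, /x/, /ŋ/; each receives one epenthetic vowel.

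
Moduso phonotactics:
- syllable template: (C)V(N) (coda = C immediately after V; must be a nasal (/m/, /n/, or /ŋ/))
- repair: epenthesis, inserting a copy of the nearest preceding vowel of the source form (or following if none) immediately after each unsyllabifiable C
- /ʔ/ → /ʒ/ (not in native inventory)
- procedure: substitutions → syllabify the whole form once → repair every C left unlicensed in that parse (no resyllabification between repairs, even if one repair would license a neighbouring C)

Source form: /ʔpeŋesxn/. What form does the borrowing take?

ʒepeŋesexene

Substitution: /ʔ/ → /ʒ/, giving /ʒpeŋesxn/.
Syllabifying with onset maximization leaves /ʒ/, /s/, /x/, /n/ stranded (only a nasal (/m/, /n/, or /ŋ/) is licensed in coda position; onsets are limited to one consonant).
Epenthesis after each stranded consonant: /ʒ/ → /ʒe/, /s/ → /se/, /x/ → /xe/, /n/ → /ne/.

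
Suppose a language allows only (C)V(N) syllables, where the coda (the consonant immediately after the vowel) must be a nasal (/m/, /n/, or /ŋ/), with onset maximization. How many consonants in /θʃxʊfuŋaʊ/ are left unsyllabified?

2

Syllabifying with onset maximization leaves /θ/, /ʃ/ stranded (only a nasal (/m/, /n/, or /ŋ/) is licensed in coda position; onsets are limited to one consonant).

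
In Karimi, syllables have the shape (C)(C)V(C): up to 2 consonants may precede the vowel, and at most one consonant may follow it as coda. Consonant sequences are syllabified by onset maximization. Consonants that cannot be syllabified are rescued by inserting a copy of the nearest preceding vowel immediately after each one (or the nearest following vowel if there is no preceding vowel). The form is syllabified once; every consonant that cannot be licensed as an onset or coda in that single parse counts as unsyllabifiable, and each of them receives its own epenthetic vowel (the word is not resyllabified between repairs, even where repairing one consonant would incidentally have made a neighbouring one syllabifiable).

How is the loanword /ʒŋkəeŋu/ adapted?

ʒəŋkəeŋu

The consonants /ʒ/ cannot be parsed into a legal (C)(C)V(C) syllable (at most one coda consonant is licensed; onsets may contain at most 2 consonants).
Epenthesis after each stranded consonant: /ʒ/ → /ʒə/.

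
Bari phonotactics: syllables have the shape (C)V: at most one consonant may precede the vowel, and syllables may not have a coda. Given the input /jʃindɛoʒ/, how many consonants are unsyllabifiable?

Under (C)V, the unsyllabifiable consonants are /j/, /n/, /ʒ/ (no codas are permitted; onsets are limited to one consonant).

3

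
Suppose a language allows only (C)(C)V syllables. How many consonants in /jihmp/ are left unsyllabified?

The consonants /h/, /m/, /p/ cannot be parsed into a legal (C)(C)V syllable (no codas are permitted; onsets may contain at most 2 consonants).

3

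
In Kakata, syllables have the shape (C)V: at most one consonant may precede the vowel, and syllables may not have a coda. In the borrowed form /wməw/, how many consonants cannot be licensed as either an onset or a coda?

The consonants /w/, /w/ cannot be parsed into a legal (C)V syllable (no codas are permitted; onsets are limited to one consonant).

2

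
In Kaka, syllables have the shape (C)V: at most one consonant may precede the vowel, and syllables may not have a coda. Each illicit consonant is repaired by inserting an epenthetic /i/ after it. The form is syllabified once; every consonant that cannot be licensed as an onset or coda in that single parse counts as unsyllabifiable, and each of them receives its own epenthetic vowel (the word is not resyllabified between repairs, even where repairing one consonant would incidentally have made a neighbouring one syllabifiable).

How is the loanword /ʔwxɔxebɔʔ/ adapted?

ʔiwixɔxebɔʔi

Under (C)V, the unsyllabifiable consonants are /ʔ/, /w/, /ʔ/ (no codas are permitted; onsets are limited to one consonant).
Each unlicensed consonant becomes the onset of a new syllable: /ʔ/ → /ʔi/, /w/ → /wi/, /ʔ/ → /ʔi/.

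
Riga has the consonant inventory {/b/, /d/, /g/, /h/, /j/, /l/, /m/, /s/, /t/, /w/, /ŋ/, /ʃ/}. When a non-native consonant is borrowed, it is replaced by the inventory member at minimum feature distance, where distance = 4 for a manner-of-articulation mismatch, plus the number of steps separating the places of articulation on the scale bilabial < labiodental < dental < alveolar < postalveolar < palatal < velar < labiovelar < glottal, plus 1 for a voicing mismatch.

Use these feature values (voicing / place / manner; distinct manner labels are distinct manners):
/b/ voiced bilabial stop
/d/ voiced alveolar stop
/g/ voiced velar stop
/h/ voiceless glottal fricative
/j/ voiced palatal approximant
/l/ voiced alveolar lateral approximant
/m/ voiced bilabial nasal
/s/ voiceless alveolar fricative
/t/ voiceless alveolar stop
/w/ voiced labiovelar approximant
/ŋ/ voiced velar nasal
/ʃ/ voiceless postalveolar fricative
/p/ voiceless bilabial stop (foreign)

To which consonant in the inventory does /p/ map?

/b/ is closest: same manner (stop), place distance 0 (bilabial→bilabial), voicing differs (+1); total 1. Next closest is /t/ at distance 3.

b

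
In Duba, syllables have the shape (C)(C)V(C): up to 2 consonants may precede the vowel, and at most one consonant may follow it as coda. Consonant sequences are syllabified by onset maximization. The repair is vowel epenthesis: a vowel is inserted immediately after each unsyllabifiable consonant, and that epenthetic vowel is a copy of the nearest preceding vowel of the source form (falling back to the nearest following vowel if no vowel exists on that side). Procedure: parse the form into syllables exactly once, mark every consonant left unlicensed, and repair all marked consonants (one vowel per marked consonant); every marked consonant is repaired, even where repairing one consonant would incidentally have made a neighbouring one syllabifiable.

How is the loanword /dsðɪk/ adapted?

Under (C)(C)V(C), the unsyllabifiable consonants are /d/ (at most one coda consonant is licensed; onsets may contain at most 2 consonants).
Inserting the epenthetic vowel yields /d/ → /dɪ/.

dɪsðɪk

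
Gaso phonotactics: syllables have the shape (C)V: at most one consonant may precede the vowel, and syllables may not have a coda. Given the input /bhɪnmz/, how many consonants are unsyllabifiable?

The consonants /b/, /n/, /m/, /z/ cannot be parsed into a legal (C)V syllable (no codas are permitted; onsets are limited to one consonant).

4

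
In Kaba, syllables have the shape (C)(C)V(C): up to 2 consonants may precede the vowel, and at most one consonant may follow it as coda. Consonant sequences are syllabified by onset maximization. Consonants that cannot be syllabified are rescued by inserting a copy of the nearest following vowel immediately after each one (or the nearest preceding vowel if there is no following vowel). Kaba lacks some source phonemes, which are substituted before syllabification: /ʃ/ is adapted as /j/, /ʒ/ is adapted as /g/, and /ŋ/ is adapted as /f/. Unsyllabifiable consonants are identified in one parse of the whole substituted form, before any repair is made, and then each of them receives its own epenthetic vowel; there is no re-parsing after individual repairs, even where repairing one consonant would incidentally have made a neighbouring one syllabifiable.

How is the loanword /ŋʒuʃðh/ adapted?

fgujðuhu

Substitution: /ŋ/ → /f/, /ʒ/ → /g/, /ʃ/ → /j/, giving /fgujðh/.
Under (C)(C)V(C), the unsyllabifiable consonants are /ð/, /h/ (at most one coda consonant is licensed; onsets may contain at most 2 consonants).
Epenthesis after each stranded consonant: /ð/ → /ðu/, /h/ → /hu/.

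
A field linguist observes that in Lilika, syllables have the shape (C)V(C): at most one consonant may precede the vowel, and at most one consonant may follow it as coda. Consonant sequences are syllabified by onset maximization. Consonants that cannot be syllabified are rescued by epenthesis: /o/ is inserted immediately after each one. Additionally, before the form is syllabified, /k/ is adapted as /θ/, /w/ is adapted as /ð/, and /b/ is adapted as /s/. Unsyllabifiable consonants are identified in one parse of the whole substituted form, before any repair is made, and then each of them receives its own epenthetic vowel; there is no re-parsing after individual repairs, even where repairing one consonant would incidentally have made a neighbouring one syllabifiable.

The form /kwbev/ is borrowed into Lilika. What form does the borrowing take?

Substitution: /k/ → /θ/, /w/ → /ð/, /b/ → /s/, giving /θðsev/.
Under (C)V(C), the unsyllabifiable consonants are /θ/, /ð/ (at most one coda consonant is licensed; onsets are limited to one consonant).
Each unlicensed consonant becomes the onset of a new syllable: /θ/ → /θo/, /ð/ → /ðo/.

θoðosev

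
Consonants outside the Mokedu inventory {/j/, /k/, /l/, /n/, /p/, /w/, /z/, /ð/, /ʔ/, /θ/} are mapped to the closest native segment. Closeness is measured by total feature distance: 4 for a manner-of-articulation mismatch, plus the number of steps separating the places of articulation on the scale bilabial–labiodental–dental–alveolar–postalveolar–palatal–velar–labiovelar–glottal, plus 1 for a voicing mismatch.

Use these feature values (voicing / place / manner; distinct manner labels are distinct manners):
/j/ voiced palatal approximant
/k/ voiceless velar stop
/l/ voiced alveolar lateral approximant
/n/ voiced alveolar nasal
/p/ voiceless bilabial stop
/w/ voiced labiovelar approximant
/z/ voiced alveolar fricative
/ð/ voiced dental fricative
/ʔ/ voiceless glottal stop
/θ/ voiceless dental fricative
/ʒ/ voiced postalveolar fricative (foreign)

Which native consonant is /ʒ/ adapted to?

z

/z/ is closest: same manner (fricative), place distance 1 (postalveolar→alveolar), same voicing; total 1. Next closest is /ð/ at distance 2.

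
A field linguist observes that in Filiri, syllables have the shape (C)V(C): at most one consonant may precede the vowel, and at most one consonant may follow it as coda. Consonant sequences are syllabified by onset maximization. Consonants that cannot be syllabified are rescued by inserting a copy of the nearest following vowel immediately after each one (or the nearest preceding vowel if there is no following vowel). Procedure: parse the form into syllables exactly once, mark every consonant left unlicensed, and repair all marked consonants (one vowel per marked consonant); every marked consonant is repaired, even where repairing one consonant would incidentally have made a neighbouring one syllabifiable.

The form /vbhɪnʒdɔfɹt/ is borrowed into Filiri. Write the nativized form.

The consonants /v/, /b/, /ʒ/, /ɹ/, /t/ cannot be parsed into a legal (C)V(C) syllable (at most one coda consonant is licensed; onsets are limited to one consonant).
Inserting the epenthetic vowel yields /v/ → /vɪ/, /b/ → /bɪ/, /ʒ/ → /ʒɔ/, /ɹ/ → /ɹɔ/, /t/ → /tɔ/.

vɪbɪhɪnʒɔdɔfɹɔtɔ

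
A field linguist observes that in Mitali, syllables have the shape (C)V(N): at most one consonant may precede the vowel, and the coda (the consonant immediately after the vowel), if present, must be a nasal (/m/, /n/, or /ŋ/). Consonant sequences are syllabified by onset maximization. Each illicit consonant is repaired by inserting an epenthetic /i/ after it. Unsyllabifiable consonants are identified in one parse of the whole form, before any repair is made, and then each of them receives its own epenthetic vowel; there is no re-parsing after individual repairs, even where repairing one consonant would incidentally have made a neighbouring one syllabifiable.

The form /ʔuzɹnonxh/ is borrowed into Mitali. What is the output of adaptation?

ʔuziɹinonxihi

The consonants /z/, /ɹ/, /x/, /h/ cannot be parsed into a legal (C)V(N) syllable (only a nasal (/m/, /n/, or /ŋ/) is licensed in coda position; onsets are limited to one consonant).
Each unlicensed consonant becomes the onset of a new syllable: /z/ → /zi/, /ɹ/ → /ɹi/, /x/ → /xi/, /h/ → /hi/.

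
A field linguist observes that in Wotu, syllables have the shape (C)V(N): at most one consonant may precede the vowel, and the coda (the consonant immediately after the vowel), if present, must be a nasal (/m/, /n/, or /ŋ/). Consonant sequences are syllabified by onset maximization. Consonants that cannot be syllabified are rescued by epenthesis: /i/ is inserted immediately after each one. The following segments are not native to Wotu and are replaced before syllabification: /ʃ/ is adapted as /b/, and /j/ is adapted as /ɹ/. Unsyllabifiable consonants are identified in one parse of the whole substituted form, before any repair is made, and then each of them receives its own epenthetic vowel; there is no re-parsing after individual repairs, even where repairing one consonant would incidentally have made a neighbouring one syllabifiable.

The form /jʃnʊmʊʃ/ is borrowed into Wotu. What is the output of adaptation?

Substitution: /j/ → /ɹ/, /ʃ/ → /b/, giving /ɹbnʊmʊb/.
Syllabifying with onset maximization leaves /ɹ/, /b/, /b/ stranded (only a nasal (/m/, /n/, or /ŋ/) is licensed in coda position; onsets are limited to one consonant).
Each unlicensed consonant becomes the onset of a new syllable: /ɹ/ → /ɹi/, /b/ → /bi/, /b/ → /bi/.

ɹibinʊmʊbi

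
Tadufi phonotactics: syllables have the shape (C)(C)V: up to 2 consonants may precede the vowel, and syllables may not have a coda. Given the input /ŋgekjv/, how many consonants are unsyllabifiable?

3

Under (C)(C)V, the unsyllabifiable consonants are /k/, /j/, /v/ (no codas are permitted; onsets may contain at most 2 consonants).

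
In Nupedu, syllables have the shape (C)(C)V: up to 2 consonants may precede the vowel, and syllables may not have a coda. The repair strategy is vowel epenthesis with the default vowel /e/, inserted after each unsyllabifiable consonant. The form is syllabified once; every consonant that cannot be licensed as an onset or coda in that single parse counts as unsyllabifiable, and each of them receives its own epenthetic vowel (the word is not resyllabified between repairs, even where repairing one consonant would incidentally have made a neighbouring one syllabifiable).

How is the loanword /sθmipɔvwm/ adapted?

seθmipɔveweme

Under (C)(C)V, the unsyllabifiable consonants are /s/, /v/, /w/, /m/ (no codas are permitted; onsets may contain at most 2 consonants).
Each unlicensed consonant becomes the onset of a new syllable: /s/ → /se/, /v/ → /ve/, /w/ → /we/, /m/ → /me/.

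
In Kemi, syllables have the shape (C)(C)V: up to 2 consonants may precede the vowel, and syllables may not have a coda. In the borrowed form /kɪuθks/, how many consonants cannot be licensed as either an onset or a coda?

3

The consonants /θ/, /k/, /s/ cannot be parsed into a legal (C)(C)V syllable (no codas are permitted; onsets may contain at most 2 consonants).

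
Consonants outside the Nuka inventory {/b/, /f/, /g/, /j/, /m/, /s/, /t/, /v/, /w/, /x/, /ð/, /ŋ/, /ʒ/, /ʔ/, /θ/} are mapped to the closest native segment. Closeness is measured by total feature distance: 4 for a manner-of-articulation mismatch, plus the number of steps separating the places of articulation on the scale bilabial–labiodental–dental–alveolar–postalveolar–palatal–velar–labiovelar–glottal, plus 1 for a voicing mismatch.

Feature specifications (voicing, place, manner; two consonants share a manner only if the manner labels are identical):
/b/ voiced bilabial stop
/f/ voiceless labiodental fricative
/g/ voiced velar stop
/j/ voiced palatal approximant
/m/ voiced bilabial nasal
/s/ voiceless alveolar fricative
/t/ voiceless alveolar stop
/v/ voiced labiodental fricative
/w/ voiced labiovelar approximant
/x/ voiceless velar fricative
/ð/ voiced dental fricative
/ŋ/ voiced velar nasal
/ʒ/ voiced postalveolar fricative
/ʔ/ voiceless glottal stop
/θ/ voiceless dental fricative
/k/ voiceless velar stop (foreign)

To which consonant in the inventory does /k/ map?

/g/ is closest: same manner (stop), place distance 0 (velar→velar), voicing differs (+1); total 1. Next closest is /ʔ/ at distance 2.

g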